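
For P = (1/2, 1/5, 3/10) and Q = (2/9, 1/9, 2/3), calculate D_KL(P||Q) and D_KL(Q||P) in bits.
D_KL(P||Q) = 0.4090, D_KL(Q||P) = 0.4138

KL divergence is not symmetric: D_KL(P||Q) ≠ D_KL(Q||P) in general.

D_KL(P||Q) = 0.4090 bits
D_KL(Q||P) = 0.4138 bits

No, they are not equal!

This asymmetry is why KL divergence is not a true distance metric.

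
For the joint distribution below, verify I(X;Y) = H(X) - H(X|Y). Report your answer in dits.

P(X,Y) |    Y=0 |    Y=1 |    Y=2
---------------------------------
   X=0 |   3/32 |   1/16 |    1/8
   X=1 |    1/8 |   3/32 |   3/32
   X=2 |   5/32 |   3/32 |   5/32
I(X;Y) = 0.0032 dits

Mutual information has multiple equivalent forms:
- I(X;Y) = H(X) - H(X|Y)
- I(X;Y) = H(Y) - H(Y|X)
- I(X;Y) = H(X) + H(Y) - H(X,Y)

Computing all quantities:
H(X) = 0.4717, H(Y) = 0.4700, H(X,Y) = 0.9385
H(X|Y) = 0.4685, H(Y|X) = 0.4667

Verification:
H(X) - H(X|Y) = 0.4717 - 0.4685 = 0.0032
H(Y) - H(Y|X) = 0.4700 - 0.4667 = 0.0032
H(X) + H(Y) - H(X,Y) = 0.4717 + 0.4700 - 0.9385 = 0.0032

All forms give I(X;Y) = 0.0032 dits. ✓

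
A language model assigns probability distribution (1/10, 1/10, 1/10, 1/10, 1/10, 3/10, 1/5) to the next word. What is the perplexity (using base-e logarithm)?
6.2612

Perplexity is e^H (or exp(H) for natural log).

First, H = -Σ p log p = 1.8344 nats
Perplexity = e^1.8344 = 6.2612

Interpretation: The model's uncertainty is equivalent to choosing uniformly among 6.3 options.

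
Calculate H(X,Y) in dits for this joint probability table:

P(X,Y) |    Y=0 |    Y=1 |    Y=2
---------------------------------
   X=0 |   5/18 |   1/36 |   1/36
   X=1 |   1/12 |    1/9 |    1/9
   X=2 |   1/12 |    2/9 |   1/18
0.8478 dits

Joint entropy is H(X,Y) = -Σ_{x,y} p(x,y) log p(x,y).

Summing over all non-zero entries:
H(X,Y) = -[5/18·log_10(5/18) + 1/36·log_10(1/36) + 1/36·log_10(1/36) + 1/12·log_10(1/12) + 1/9·log_10(1/9) + 1/9·log_10(1/9) + 1/12·log_10(1/12) + 2/9·log_10(2/9) + 1/18·log_10(1/18)]
H(X,Y) = 0.8478 dits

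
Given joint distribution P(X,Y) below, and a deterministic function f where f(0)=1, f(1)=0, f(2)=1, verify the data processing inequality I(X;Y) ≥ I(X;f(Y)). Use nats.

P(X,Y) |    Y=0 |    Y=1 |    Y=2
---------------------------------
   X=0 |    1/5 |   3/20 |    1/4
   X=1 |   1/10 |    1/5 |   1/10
I(X;Y) = 0.0336, I(X;f(Y)) = 0.0328, inequality holds: 0.0336 ≥ 0.0328

Data Processing Inequality: For any Markov chain X → Y → Z, we have I(X;Y) ≥ I(X;Z).

Here Z = f(Y) is a deterministic function of Y, forming X → Y → Z.

Original I(X;Y) = 0.0336 nats

After applying f:
P(X,Z) where Z=f(Y):
- P(X,Z=0) = P(X,Y=1)
- P(X,Z=1) = P(X,Y=0) + P(X,Y=2)

I(X;Z) = I(X;f(Y)) = 0.0328 nats

Verification: 0.0336 ≥ 0.0328 ✓

Information cannot be created by processing; the function f can only lose information about X.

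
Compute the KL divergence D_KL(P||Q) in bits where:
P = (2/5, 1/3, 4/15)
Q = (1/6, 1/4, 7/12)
0.3424 bits

KL divergence: D_KL(P||Q) = Σ p(x) log(p(x)/q(x))

Computing term by term:
  x=0: 2/5 × log_2[(2/5)/(1/6)] = 2/5 × 1.2630 = 0.5052
  x=1: 1/3 × log_2[(1/3)/(1/4)] = 1/3 × 0.4150 = 0.1383
  x=2: 4/15 × log_2[(4/15)/(7/12)] = 4/15 × -1.1293 = -0.3011

D_KL(P||Q) = 0.3424 bits

Note: KL divergence is always non-negative and equals 0 iff P = Q.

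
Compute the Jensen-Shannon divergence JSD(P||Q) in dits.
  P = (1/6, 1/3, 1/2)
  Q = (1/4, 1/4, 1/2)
0.0031 dits

Jensen-Shannon divergence is:
JSD(P||Q) = 0.5 × D_KL(P||M) + 0.5 × D_KL(Q||M)
where M = 0.5 × (P + Q) is the mixture distribution.

M = 0.5 × (1/6, 1/3, 1/2) + 0.5 × (1/4, 1/4, 1/2) = (5/24, 7/24, 1/2)

D_KL(P||M) = 0.0032 dits
D_KL(Q||M) = 0.0031 dits

JSD(P||Q) = 0.5 × 0.0032 + 0.5 × 0.0031 = 0.0031 dits

Unlike KL divergence, JSD is symmetric and bounded: 0 ≤ JSD ≤ log(2).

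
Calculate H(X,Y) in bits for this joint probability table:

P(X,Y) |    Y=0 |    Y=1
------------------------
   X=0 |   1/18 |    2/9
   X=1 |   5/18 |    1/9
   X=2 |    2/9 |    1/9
2.4138 bits

Joint entropy is H(X,Y) = -Σ_{x,y} p(x,y) log p(x,y).

Summing over all non-zero entries:
H(X,Y) = -[1/18·log_2(1/18) + 2/9·log_2(2/9) + 5/18·log_2(5/18) + 1/9·log_2(1/9) + 2/9·log_2(2/9) + 1/9·log_2(1/9)]
H(X,Y) = 2.4138 bits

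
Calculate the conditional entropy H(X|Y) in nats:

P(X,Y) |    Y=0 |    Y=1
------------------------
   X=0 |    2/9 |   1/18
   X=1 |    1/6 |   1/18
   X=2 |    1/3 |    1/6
1.0280 nats

Using the chain rule: H(X|Y) = H(X,Y) - H(Y)

First, compute H(X,Y) = 1.6188 nats

Marginal P(Y) = (13/18, 5/18)
H(Y) = 0.5908 nats

H(X|Y) = H(X,Y) - H(Y) = 1.6188 - 0.5908 = 1.0280 nats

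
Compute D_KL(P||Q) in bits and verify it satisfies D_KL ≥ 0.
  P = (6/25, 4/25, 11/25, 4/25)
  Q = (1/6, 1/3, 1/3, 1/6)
0.1236 bits

KL divergence satisfies the Gibbs inequality: D_KL(P||Q) ≥ 0 for all distributions P, Q.

D_KL(P||Q) = Σ p(x) log(p(x)/q(x))
Term by term:
  x=0: 6/25 × log_2[(6/25)/(1/6)] = 0.1263
  x=1: 4/25 × log_2[(4/25)/(1/3)] = -0.1694
  x=2: 11/25 × log_2[(11/25)/(1/3)] = 0.1762
  x=3: 4/25 × log_2[(4/25)/(1/6)] = -0.0094
D_KL(P||Q) = 0.1236 bits

D_KL(P||Q) = 0.1236 ≥ 0 ✓

This non-negativity is a fundamental property: relative entropy cannot be negative because it measures how different Q is from P.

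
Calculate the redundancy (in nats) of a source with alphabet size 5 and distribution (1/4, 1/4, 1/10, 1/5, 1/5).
0.0423 nats

Redundancy measures how far a source is from maximum entropy:
R = H_max - H(X)

Maximum entropy for 5 symbols: H_max = log_e(5) = 1.6094 nats
Actual entropy: H(X) = 1.5672 nats
Redundancy: R = 1.6094 - 1.5672 = 0.0423 nats

This redundancy represents potential for compression: the source could be compressed by 0.0423 nats per symbol.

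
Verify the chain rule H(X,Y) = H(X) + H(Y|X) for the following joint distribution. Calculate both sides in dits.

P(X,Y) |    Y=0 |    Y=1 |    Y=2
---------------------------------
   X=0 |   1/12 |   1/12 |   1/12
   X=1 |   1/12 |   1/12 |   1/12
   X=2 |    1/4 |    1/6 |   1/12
H(X,Y) = 0.9097, H(X) = 0.4515, H(Y|X) = 0.4582 (all in dits)

Chain rule: H(X,Y) = H(X) + H(Y|X)

Left side — joint entropy directly:
H(X,Y) = -Σ p(x,y) log p(x,y) = 0.9097 dits

Right side — compute H(Y|X) from the conditional distributions:
P(X) = (1/4, 1/4, 1/2), so H(X) = 0.4515 dits
H(Y|X) = Σ_x P(X=x) · H(Y|X=x):
  P(Y|X=0) = (1/3, 1/3, 1/3), H(Y|X=0) = 0.4771, weight P(X=0) = 1/4
  P(Y|X=1) = (1/3, 1/3, 1/3), H(Y|X=1) = 0.4771, weight P(X=1) = 1/4
  P(Y|X=2) = (1/2, 1/3, 1/6), H(Y|X=2) = 0.4392, weight P(X=2) = 1/2
H(Y|X) = 0.4582 dits

H(X) + H(Y|X) = 0.4515 + 0.4582 = 0.9097 dits

Both sides equal 0.9097 dits. ✓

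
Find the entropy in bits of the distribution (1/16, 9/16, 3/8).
1.2476 bits

Shannon entropy is H(X) = -Σ p(x) log p(x).

For P = (1/16, 9/16, 3/8):
H = -1/16 × log_2(1/16) -9/16 × log_2(9/16) -3/8 × log_2(3/8)
H = 1.2476 bits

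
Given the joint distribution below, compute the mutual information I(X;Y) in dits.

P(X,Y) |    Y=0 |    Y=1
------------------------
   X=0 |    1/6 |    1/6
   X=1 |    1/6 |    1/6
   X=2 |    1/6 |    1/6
0.0000 dits

Mutual information: I(X;Y) = H(X) + H(Y) - H(X,Y)

Marginals:
P(X) = (1/3, 1/3, 1/3), H(X) = 0.4771 dits
P(Y) = (1/2, 1/2), H(Y) = 0.3010 dits

Joint entropy: H(X,Y) = 0.7782 dits

I(X;Y) = 0.4771 + 0.3010 - 0.7782 = 0.0000 dits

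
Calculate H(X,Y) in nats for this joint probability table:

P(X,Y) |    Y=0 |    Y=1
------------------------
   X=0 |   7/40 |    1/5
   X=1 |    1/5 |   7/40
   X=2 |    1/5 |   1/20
1.7255 nats

Joint entropy is H(X,Y) = -Σ_{x,y} p(x,y) log p(x,y).

Summing over all non-zero entries:
H(X,Y) = -[7/40·log_e(7/40) + 1/5·log_e(1/5) + 1/5·log_e(1/5) + 7/40·log_e(7/40) + 1/5·log_e(1/5) + 1/20·log_e(1/20)]
H(X,Y) = 1.7255 nats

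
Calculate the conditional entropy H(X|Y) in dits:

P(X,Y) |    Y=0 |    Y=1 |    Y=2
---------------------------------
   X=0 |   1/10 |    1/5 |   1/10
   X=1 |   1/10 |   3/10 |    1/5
0.2893 dits

Using the chain rule: H(X|Y) = H(X,Y) - H(Y)

First, compute H(X,Y) = 0.7365 dits

Marginal P(Y) = (1/5, 1/2, 3/10)
H(Y) = 0.4472 dits

H(X|Y) = H(X,Y) - H(Y) = 0.7365 - 0.4472 = 0.2893 dits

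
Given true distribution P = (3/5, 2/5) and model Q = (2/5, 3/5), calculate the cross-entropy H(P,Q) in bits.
1.0879 bits

Cross-entropy: H(P,Q) = -Σ p(x) log q(x)

Alternatively: H(P,Q) = H(P) + D_KL(P||Q)
H(P) = 0.9710 bits
D_KL(P||Q) = 0.1170 bits

H(P,Q) = 0.9710 + 0.1170 = 1.0879 bits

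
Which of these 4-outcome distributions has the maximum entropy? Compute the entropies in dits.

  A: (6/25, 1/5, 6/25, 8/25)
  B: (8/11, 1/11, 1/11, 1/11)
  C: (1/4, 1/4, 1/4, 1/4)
C

For a discrete distribution over n outcomes, entropy is maximized by the uniform distribution.

Computing entropies:
H(A) = 0.5956 dits
H(B) = 0.3846 dits
H(C) = 0.6021 dits

The uniform distribution (where all probabilities equal 1/4) achieves the maximum entropy of log_10(4) = 0.6021 dits.

Distribution C has the highest entropy.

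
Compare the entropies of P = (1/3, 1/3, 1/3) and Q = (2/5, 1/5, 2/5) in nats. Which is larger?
P

Computing entropies in nats:
H(P) = 1.0986
H(Q) = 1.0549

Distribution P has higher entropy.

Intuition: The distribution closer to uniform (more spread out) has higher entropy.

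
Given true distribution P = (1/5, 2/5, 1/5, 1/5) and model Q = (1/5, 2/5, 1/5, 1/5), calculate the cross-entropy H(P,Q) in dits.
0.5786 dits

Cross-entropy: H(P,Q) = -Σ p(x) log q(x)

Alternatively: H(P,Q) = H(P) + D_KL(P||Q)
H(P) = 0.5786 dits
D_KL(P||Q) = 0.0000 dits

H(P,Q) = 0.5786 + 0.0000 = 0.5786 dits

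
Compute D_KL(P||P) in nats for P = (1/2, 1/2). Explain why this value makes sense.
0.0000 nats

KL divergence satisfies the Gibbs inequality: D_KL(P||Q) ≥ 0 for all distributions P, Q.

D_KL(P||Q) = Σ p(x) log(p(x)/q(x))
Each term is p(x) × log_e(p(x)/p(x)) = p(x) × log_e(1) = 0, so the sum is 0.
D_KL(P||Q) = 0.0000 nats

When P = Q, the KL divergence is exactly 0, as there is no 'divergence' between identical distributions.

This non-negativity is a fundamental property: relative entropy cannot be negative because it measures how different Q is from P.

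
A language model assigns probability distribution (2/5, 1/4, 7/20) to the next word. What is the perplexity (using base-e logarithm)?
2.9462

Perplexity is e^H (or exp(H) for natural log).

First, H = -Σ p log p = 1.0805 nats
Perplexity = e^1.0805 = 2.9462

Interpretation: The model's uncertainty is equivalent to choosing uniformly among 2.9 options.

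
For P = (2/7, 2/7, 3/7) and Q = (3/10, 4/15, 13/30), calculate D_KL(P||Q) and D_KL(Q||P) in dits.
D_KL(P||Q) = 0.0005, D_KL(Q||P) = 0.0004

KL divergence is not symmetric: D_KL(P||Q) ≠ D_KL(Q||P) in general.

D_KL(P||Q) = 0.0005 dits
D_KL(Q||P) = 0.0004 dits

No, they are not equal!

This asymmetry is why KL divergence is not a true distance metric.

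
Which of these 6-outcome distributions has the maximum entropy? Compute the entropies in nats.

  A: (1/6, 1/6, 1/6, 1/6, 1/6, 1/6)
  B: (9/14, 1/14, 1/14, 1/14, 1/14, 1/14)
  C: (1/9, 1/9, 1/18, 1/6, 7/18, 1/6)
A

For a discrete distribution over n outcomes, entropy is maximized by the uniform distribution.

Computing entropies:
H(A) = 1.7918 nats
H(B) = 1.2266 nats
H(C) = 1.6134 nats

The uniform distribution (where all probabilities equal 1/6) achieves the maximum entropy of log_e(6) = 1.7918 nats.

Distribution A has the highest entropy.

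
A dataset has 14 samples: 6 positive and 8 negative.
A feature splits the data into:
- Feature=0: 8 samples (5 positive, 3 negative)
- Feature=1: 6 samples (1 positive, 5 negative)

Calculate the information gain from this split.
0.1613 bits

Information Gain = H(Y) - H(Y|Feature)

Before split:
P(positive) = 6/14 = 0.4286
H(Y) = 0.9852 bits

After split:
Feature=0: H = 0.9544 bits (weight = 8/14)
Feature=1: H = 0.6500 bits (weight = 6/14)
H(Y|Feature) = (8/14)×0.9544 + (6/14)×0.6500 = 0.8240 bits

Information Gain = 0.9852 - 0.8240 = 0.1613 bits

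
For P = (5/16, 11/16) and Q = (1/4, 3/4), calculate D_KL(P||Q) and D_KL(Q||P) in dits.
D_KL(P||Q) = 0.0043, D_KL(Q||P) = 0.0041

KL divergence is not symmetric: D_KL(P||Q) ≠ D_KL(Q||P) in general.

D_KL(P||Q) = 0.0043 dits
D_KL(Q||P) = 0.0041 dits

No, they are not equal!

This asymmetry is why KL divergence is not a true distance metric.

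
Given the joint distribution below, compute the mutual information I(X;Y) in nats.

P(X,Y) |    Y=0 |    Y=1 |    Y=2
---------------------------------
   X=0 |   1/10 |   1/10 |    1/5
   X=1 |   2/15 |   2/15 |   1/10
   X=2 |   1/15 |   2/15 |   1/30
0.0567 nats

Mutual information: I(X;Y) = H(X) + H(Y) - H(X,Y)

Marginals:
P(X) = (2/5, 11/30, 7/30), H(X) = 1.0740 nats
P(Y) = (3/10, 11/30, 1/3), H(Y) = 1.0953 nats

Joint entropy: H(X,Y) = 2.1125 nats

I(X;Y) = 1.0740 + 1.0953 - 2.1125 = 0.0567 nats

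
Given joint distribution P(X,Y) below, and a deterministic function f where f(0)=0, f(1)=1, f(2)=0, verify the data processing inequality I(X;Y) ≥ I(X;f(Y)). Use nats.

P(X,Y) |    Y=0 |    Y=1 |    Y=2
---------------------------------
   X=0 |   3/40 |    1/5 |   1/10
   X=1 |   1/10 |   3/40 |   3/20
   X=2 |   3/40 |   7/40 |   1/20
I(X;Y) = 0.0568, I(X;f(Y)) = 0.0497, inequality holds: 0.0568 ≥ 0.0497

Data Processing Inequality: For any Markov chain X → Y → Z, we have I(X;Y) ≥ I(X;Z).

Here Z = f(Y) is a deterministic function of Y, forming X → Y → Z.

Original I(X;Y) = 0.0568 nats

After applying f:
P(X,Z) where Z=f(Y):
- P(X,Z=0) = P(X,Y=0) + P(X,Y=2)
- P(X,Z=1) = P(X,Y=1)

I(X;Z) = I(X;f(Y)) = 0.0497 nats

Verification: 0.0568 ≥ 0.0497 ✓

Information cannot be created by processing; the function f can only lose information about X.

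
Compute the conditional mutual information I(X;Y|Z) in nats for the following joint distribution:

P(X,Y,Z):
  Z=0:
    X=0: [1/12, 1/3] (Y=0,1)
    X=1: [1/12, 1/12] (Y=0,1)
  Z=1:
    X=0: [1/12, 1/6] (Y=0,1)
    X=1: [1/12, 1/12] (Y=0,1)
0.0307 nats

Conditional mutual information: I(X;Y|Z) = H(X|Z) + H(Y|Z) - H(X,Y|Z)

H(Z) = 0.6792
H(X,Z) = 1.3086 → H(X|Z) = 0.6294
H(Y,Z) = 1.3086 → H(Y|Z) = 0.6294
H(X,Y,Z) = 1.9073 → H(X,Y|Z) = 1.2281

I(X;Y|Z) = 0.6294 + 0.6294 - 1.2281 = 0.0307 nats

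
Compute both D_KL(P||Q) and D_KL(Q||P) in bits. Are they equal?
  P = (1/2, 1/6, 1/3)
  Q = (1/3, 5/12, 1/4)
D_KL(P||Q) = 0.2105, D_KL(Q||P) = 0.2521

KL divergence is not symmetric: D_KL(P||Q) ≠ D_KL(Q||P) in general.

D_KL(P||Q) = 0.2105 bits
D_KL(Q||P) = 0.2521 bits

No, they are not equal!

This asymmetry is why KL divergence is not a true distance metric.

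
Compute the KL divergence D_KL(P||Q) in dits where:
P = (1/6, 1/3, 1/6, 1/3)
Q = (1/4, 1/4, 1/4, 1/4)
0.0246 dits

KL divergence: D_KL(P||Q) = Σ p(x) log(p(x)/q(x))

Computing term by term:
  x=0: 1/6 × log_10[(1/6)/(1/4)] = 1/6 × -0.1761 = -0.0293
  x=1: 1/3 × log_10[(1/3)/(1/4)] = 1/3 × 0.1249 = 0.0416
  x=2: 1/6 × log_10[(1/6)/(1/4)] = 1/6 × -0.1761 = -0.0293
  x=3: 1/3 × log_10[(1/3)/(1/4)] = 1/3 × 0.1249 = 0.0416

D_KL(P||Q) = 0.0246 dits

Note: KL divergence is always non-negative and equals 0 iff P = Q.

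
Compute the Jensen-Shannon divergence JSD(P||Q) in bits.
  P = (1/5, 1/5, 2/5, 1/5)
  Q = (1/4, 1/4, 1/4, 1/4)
0.0186 bits

Jensen-Shannon divergence is:
JSD(P||Q) = 0.5 × D_KL(P||M) + 0.5 × D_KL(Q||M)
where M = 0.5 × (P + Q) is the mixture distribution.

M = 0.5 × (1/5, 1/5, 2/5, 1/5) + 0.5 × (1/4, 1/4, 1/4, 1/4) = (9/40, 9/40, 13/40, 9/40)

D_KL(P||M) = 0.0179 bits
D_KL(Q||M) = 0.0194 bits

JSD(P||Q) = 0.5 × 0.0179 + 0.5 × 0.0194 = 0.0186 bits

Unlike KL divergence, JSD is symmetric and bounded: 0 ≤ JSD ≤ log(2).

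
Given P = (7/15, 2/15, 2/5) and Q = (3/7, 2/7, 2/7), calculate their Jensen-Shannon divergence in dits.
0.0084 dits

Jensen-Shannon divergence is:
JSD(P||Q) = 0.5 × D_KL(P||M) + 0.5 × D_KL(Q||M)
where M = 0.5 × (P + Q) is the mixture distribution.

M = 0.5 × (7/15, 2/15, 2/5) + 0.5 × (3/7, 2/7, 2/7) = (0.447619, 0.209524, 12/35)

D_KL(P||M) = 0.0091 dits
D_KL(Q||M) = 0.0078 dits

JSD(P||Q) = 0.5 × 0.0091 + 0.5 × 0.0078 = 0.0084 dits

Unlike KL divergence, JSD is symmetric and bounded: 0 ≤ JSD ≤ log(2).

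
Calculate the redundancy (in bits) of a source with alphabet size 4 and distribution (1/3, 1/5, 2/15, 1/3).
0.0914 bits

Redundancy measures how far a source is from maximum entropy:
R = H_max - H(X)

Maximum entropy for 4 symbols: H_max = log_2(4) = 2.0000 bits
Actual entropy: H(X) = 1.9086 bits
Redundancy: R = 2.0000 - 1.9086 = 0.0914 bits

This redundancy represents potential for compression: the source could be compressed by 0.0914 bits per symbol.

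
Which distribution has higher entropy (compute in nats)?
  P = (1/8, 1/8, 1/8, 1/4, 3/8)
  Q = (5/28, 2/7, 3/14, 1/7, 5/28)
Q

Computing entropies in nats:
H(P) = 1.4942
H(Q) = 1.5813

Distribution Q has higher entropy.

Intuition: The distribution closer to uniform (more spread out) has higher entropy.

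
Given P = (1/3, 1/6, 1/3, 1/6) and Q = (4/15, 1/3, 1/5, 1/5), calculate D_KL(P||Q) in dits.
0.0429 dits

KL divergence: D_KL(P||Q) = Σ p(x) log(p(x)/q(x))

Computing term by term:
  x=0: 1/3 × log_10[(1/3)/(4/15)] = 1/3 × 0.0969 = 0.0323
  x=1: 1/6 × log_10[(1/6)/(1/3)] = 1/6 × -0.3010 = -0.0502
  x=2: 1/3 × log_10[(1/3)/(1/5)] = 1/3 × 0.2218 = 0.0739
  x=3: 1/6 × log_10[(1/6)/(1/5)] = 1/6 × -0.0792 = -0.0132

D_KL(P||Q) = 0.0429 dits

Note: KL divergence is always non-negative and equals 0 iff P = Q.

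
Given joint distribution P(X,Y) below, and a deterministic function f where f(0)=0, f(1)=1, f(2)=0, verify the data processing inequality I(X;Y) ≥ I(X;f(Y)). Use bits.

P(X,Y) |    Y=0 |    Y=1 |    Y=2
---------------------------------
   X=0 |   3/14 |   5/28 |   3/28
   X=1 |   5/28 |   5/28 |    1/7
I(X;Y) = 0.0060, I(X;f(Y)) = 0.0000, inequality holds: 0.0060 ≥ 0.0000

Data Processing Inequality: For any Markov chain X → Y → Z, we have I(X;Y) ≥ I(X;Z).

Here Z = f(Y) is a deterministic function of Y, forming X → Y → Z.

Original I(X;Y) = 0.0060 bits

After applying f:
P(X,Z) where Z=f(Y):
- P(X,Z=0) = P(X,Y=0) + P(X,Y=2)
- P(X,Z=1) = P(X,Y=1)

I(X;Z) = I(X;f(Y)) = 0.0000 bits

Verification: 0.0060 ≥ 0.0000 ✓

Information cannot be created by processing; the function f can only lose information about X.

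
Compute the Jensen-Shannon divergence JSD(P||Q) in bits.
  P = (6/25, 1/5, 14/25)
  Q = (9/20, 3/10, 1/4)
0.0746 bits

Jensen-Shannon divergence is:
JSD(P||Q) = 0.5 × D_KL(P||M) + 0.5 × D_KL(Q||M)
where M = 0.5 × (P + Q) is the mixture distribution.

M = 0.5 × (6/25, 1/5, 14/25) + 0.5 × (9/20, 3/10, 1/4) = (0.345, 1/4, 0.405)

D_KL(P||M) = 0.0718 bits
D_KL(Q||M) = 0.0774 bits

JSD(P||Q) = 0.5 × 0.0718 + 0.5 × 0.0774 = 0.0746 bits

Unlike KL divergence, JSD is symmetric and bounded: 0 ≤ JSD ≤ log(2).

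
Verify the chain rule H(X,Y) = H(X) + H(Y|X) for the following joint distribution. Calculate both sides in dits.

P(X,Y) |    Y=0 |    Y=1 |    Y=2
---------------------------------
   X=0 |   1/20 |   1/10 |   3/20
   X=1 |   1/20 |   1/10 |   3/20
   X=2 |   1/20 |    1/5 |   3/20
H(X,Y) = 0.9057, H(X) = 0.4729, H(Y|X) = 0.4328 (all in dits)

Chain rule: H(X,Y) = H(X) + H(Y|X)

Left side — joint entropy directly:
H(X,Y) = -Σ p(x,y) log p(x,y) = 0.9057 dits

Right side — compute H(Y|X) from the conditional distributions:
P(X) = (3/10, 3/10, 2/5), so H(X) = 0.4729 dits
H(Y|X) = Σ_x P(X=x) · H(Y|X=x):
  P(Y|X=0) = (1/6, 1/3, 1/2), H(Y|X=0) = 0.4392, weight P(X=0) = 3/10
  P(Y|X=1) = (1/6, 1/3, 1/2), H(Y|X=1) = 0.4392, weight P(X=1) = 3/10
  P(Y|X=2) = (1/8, 1/2, 3/8), H(Y|X=2) = 0.4231, weight P(X=2) = 2/5
H(Y|X) = 0.4328 dits

H(X) + H(Y|X) = 0.4729 + 0.4328 = 0.9057 dits

Both sides equal 0.9057 dits. ✓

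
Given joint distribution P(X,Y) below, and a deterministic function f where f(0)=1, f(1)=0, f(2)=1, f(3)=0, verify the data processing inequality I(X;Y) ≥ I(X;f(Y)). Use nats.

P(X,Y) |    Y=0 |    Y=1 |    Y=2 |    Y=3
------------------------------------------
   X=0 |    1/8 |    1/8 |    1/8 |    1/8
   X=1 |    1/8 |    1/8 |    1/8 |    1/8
I(X;Y) = 0.0000, I(X;f(Y)) = 0.0000, inequality holds: 0.0000 ≥ 0.0000

Data Processing Inequality: For any Markov chain X → Y → Z, we have I(X;Y) ≥ I(X;Z).

Here Z = f(Y) is a deterministic function of Y, forming X → Y → Z.

Original I(X;Y) = 0.0000 nats

After applying f:
P(X,Z) where Z=f(Y):
- P(X,Z=0) = P(X,Y=1) + P(X,Y=3)
- P(X,Z=1) = P(X,Y=0) + P(X,Y=2)

I(X;Z) = I(X;f(Y)) = 0.0000 nats

Verification: 0.0000 ≥ 0.0000 ✓

Information cannot be created by processing; the function f can only lose information about X.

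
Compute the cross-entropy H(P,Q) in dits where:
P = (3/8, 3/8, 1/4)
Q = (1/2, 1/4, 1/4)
0.4892 dits

Cross-entropy: H(P,Q) = -Σ p(x) log q(x)

Alternatively: H(P,Q) = H(P) + D_KL(P||Q)
H(P) = 0.4700 dits
D_KL(P||Q) = 0.0192 dits

H(P,Q) = 0.4700 + 0.0192 = 0.4892 dits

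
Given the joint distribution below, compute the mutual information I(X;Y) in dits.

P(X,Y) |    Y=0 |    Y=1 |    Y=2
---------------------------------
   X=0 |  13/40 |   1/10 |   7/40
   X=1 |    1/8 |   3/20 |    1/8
0.0153 dits

Mutual information: I(X;Y) = H(X) + H(Y) - H(X,Y)

Marginals:
P(X) = (3/5, 2/5), H(X) = 0.2923 dits
P(Y) = (9/20, 1/4, 3/10), H(Y) = 0.4634 dits

Joint entropy: H(X,Y) = 0.7405 dits

I(X;Y) = 0.2923 + 0.4634 - 0.7405 = 0.0153 dits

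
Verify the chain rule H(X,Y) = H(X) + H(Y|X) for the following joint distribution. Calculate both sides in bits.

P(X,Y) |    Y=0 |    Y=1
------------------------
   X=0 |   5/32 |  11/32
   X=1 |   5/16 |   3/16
H(X,Y) = 1.9252, H(X) = 1.0000, H(Y|X) = 0.9252 (all in bits)

Chain rule: H(X,Y) = H(X) + H(Y|X)

Left side — joint entropy directly:
H(X,Y) = -Σ p(x,y) log p(x,y) = 1.9252 bits

Right side — compute H(Y|X) from the conditional distributions:
P(X) = (1/2, 1/2), so H(X) = 1.0000 bits
H(Y|X) = Σ_x P(X=x) · H(Y|X=x):
  P(Y|X=0) = (5/16, 11/16), H(Y|X=0) = 0.8960, weight P(X=0) = 1/2
  P(Y|X=1) = (5/8, 3/8), H(Y|X=1) = 0.9544, weight P(X=1) = 1/2
H(Y|X) = 0.9252 bits

H(X) + H(Y|X) = 1.0000 + 0.9252 = 1.9252 bits

Both sides equal 1.9252 bits. ✓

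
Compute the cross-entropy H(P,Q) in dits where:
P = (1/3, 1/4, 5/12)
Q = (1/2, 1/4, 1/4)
0.5017 dits

Cross-entropy: H(P,Q) = -Σ p(x) log q(x)

Alternatively: H(P,Q) = H(P) + D_KL(P||Q)
H(P) = 0.4680 dits
D_KL(P||Q) = 0.0337 dits

H(P,Q) = 0.4680 + 0.0337 = 0.5017 dits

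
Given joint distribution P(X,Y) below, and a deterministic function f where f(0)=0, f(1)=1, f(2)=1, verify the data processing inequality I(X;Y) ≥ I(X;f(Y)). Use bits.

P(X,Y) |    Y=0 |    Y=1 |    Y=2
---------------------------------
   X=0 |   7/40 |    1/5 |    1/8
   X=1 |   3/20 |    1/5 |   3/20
I(X;Y) = 0.0030, I(X;f(Y)) = 0.0021, inequality holds: 0.0030 ≥ 0.0021

Data Processing Inequality: For any Markov chain X → Y → Z, we have I(X;Y) ≥ I(X;Z).

Here Z = f(Y) is a deterministic function of Y, forming X → Y → Z.

Original I(X;Y) = 0.0030 bits

After applying f:
P(X,Z) where Z=f(Y):
- P(X,Z=0) = P(X,Y=0)
- P(X,Z=1) = P(X,Y=1) + P(X,Y=2)

I(X;Z) = I(X;f(Y)) = 0.0021 bits

Verification: 0.0030 ≥ 0.0021 ✓

Information cannot be created by processing; the function f can only lose information about X.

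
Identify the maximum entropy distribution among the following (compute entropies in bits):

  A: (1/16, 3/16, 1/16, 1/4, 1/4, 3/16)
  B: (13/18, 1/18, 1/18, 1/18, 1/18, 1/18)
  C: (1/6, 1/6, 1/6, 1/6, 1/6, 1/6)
C

For a discrete distribution over n outcomes, entropy is maximized by the uniform distribution.

Computing entropies:
H(A) = 2.4056 bits
H(B) = 1.4974 bits
H(C) = 2.5850 bits

The uniform distribution (where all probabilities equal 1/6) achieves the maximum entropy of log_2(6) = 2.5850 bits.

Distribution C has the highest entropy.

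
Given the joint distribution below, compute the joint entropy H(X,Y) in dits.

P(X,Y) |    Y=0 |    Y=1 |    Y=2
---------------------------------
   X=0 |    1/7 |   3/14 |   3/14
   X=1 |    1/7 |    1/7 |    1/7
0.7696 dits

Joint entropy is H(X,Y) = -Σ_{x,y} p(x,y) log p(x,y).

Summing over all non-zero entries:
H(X,Y) = -[1/7·log_10(1/7) + 3/14·log_10(3/14) + 3/14·log_10(3/14) + 1/7·log_10(1/7) + 1/7·log_10(1/7) + 1/7·log_10(1/7)]
H(X,Y) = 0.7696 dits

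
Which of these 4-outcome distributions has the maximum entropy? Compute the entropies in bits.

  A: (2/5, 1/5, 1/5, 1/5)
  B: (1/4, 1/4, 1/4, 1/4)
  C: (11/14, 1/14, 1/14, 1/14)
B

For a discrete distribution over n outcomes, entropy is maximized by the uniform distribution.

Computing entropies:
H(A) = 1.9219 bits
H(B) = 2.0000 bits
H(C) = 1.0892 bits

The uniform distribution (where all probabilities equal 1/4) achieves the maximum entropy of log_2(4) = 2.0000 bits.

Distribution B has the highest entropy.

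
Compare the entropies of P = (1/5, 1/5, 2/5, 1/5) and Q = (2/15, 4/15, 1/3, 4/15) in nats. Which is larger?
Q

Computing entropies in nats:
H(P) = 1.3322
H(Q) = 1.3398

Distribution Q has higher entropy.

Intuition: The distribution closer to uniform (more spread out) has higher entropy.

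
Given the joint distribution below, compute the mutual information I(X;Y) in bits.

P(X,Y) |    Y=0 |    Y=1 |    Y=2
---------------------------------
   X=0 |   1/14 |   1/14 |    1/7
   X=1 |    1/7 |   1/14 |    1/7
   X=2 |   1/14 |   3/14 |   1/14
0.1157 bits

Mutual information: I(X;Y) = H(X) + H(Y) - H(X,Y)

Marginals:
P(X) = (2/7, 5/14, 5/14), H(X) = 1.5774 bits
P(Y) = (2/7, 5/14, 5/14), H(Y) = 1.5774 bits

Joint entropy: H(X,Y) = 3.0391 bits

I(X;Y) = 1.5774 + 1.5774 - 3.0391 = 0.1157 bits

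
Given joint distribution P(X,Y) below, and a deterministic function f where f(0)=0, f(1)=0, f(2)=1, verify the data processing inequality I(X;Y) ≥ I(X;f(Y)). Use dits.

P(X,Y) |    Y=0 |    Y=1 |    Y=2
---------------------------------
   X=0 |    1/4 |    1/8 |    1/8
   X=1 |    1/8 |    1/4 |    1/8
I(X;Y) = 0.0184, I(X;f(Y)) = 0.0000, inequality holds: 0.0184 ≥ 0.0000

Data Processing Inequality: For any Markov chain X → Y → Z, we have I(X;Y) ≥ I(X;Z).

Here Z = f(Y) is a deterministic function of Y, forming X → Y → Z.

Original I(X;Y) = 0.0184 dits

After applying f:
P(X,Z) where Z=f(Y):
- P(X,Z=0) = P(X,Y=0) + P(X,Y=1)
- P(X,Z=1) = P(X,Y=2)

I(X;Z) = I(X;f(Y)) = 0.0000 dits

Verification: 0.0184 ≥ 0.0000 ✓

Information cannot be created by processing; the function f can only lose information about X.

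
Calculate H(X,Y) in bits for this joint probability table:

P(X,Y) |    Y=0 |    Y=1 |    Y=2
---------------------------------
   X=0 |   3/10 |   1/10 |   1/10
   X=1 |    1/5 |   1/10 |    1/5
2.4464 bits

Joint entropy is H(X,Y) = -Σ_{x,y} p(x,y) log p(x,y).

Summing over all non-zero entries:
H(X,Y) = -[3/10·log_2(3/10) + 1/10·log_2(1/10) + 1/10·log_2(1/10) + 1/5·log_2(1/5) + 1/10·log_2(1/10) + 1/5·log_2(1/5)]
H(X,Y) = 2.4464 bits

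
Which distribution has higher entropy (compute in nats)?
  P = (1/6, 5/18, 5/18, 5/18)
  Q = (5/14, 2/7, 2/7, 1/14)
P

Computing entropies in nats:
H(P) = 1.3661
H(Q) = 1.2721

Distribution P has higher entropy.

Intuition: The distribution closer to uniform (more spread out) has higher entropy.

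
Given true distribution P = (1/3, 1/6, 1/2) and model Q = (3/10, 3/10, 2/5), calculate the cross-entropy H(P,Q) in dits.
0.4604 dits

Cross-entropy: H(P,Q) = -Σ p(x) log q(x)

Alternatively: H(P,Q) = H(P) + D_KL(P||Q)
H(P) = 0.4392 dits
D_KL(P||Q) = 0.0212 dits

H(P,Q) = 0.4392 + 0.0212 = 0.4604 dits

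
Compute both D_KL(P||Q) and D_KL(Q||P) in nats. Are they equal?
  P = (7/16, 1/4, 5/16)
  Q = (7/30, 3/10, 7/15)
D_KL(P||Q) = 0.1041, D_KL(Q||P) = 0.0952

KL divergence is not symmetric: D_KL(P||Q) ≠ D_KL(Q||P) in general.

D_KL(P||Q) = 0.1041 nats
D_KL(Q||P) = 0.0952 nats

No, they are not equal!

This asymmetry is why KL divergence is not a true distance metric.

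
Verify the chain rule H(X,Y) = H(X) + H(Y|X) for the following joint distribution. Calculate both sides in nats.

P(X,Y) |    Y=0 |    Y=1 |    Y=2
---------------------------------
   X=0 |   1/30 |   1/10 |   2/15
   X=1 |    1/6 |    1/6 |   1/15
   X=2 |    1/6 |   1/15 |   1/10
H(X,Y) = 2.0995, H(X) = 1.0852, H(Y|X) = 1.0143 (all in nats)

Chain rule: H(X,Y) = H(X) + H(Y|X)

Left side — joint entropy directly:
H(X,Y) = -Σ p(x,y) log p(x,y) = 2.0995 nats

Right side — compute H(Y|X) from the conditional distributions:
P(X) = (4/15, 2/5, 1/3), so H(X) = 1.0852 nats
H(Y|X) = Σ_x P(X=x) · H(Y|X=x):
  P(Y|X=0) = (1/8, 3/8, 1/2), H(Y|X=0) = 0.9743, weight P(X=0) = 4/15
  P(Y|X=1) = (5/12, 5/12, 1/6), H(Y|X=1) = 1.0282, weight P(X=1) = 2/5
  P(Y|X=2) = (1/2, 1/5, 3/10), H(Y|X=2) = 1.0297, weight P(X=2) = 1/3
H(Y|X) = 1.0143 nats

H(X) + H(Y|X) = 1.0852 + 1.0143 = 2.0995 nats

Both sides equal 2.0995 nats. ✓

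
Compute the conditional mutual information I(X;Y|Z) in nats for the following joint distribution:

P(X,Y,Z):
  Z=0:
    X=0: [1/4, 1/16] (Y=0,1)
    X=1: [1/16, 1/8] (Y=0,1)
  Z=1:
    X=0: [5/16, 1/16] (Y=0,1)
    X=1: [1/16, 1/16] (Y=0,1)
0.0806 nats

Conditional mutual information: I(X;Y|Z) = H(X|Z) + H(Y|Z) - H(X,Y|Z)

H(Z) = 0.6931
H(X,Z) = 1.3051 → H(X|Z) = 0.6119
H(Y,Z) = 1.3051 → H(Y|Z) = 0.6119
H(X,Y,Z) = 1.8364 → H(X,Y|Z) = 1.1433

I(X;Y|Z) = 0.6119 + 0.6119 - 1.1433 = 0.0806 nats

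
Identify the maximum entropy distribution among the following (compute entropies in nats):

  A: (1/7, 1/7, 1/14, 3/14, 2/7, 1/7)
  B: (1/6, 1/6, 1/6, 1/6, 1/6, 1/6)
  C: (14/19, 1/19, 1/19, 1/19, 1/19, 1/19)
B

For a discrete distribution over n outcomes, entropy is maximized by the uniform distribution.

Computing entropies:
H(A) = 1.7105 nats
H(B) = 1.7918 nats
H(C) = 0.9999 nats

The uniform distribution (where all probabilities equal 1/6) achieves the maximum entropy of log_e(6) = 1.7918 nats.

Distribution B has the highest entropy.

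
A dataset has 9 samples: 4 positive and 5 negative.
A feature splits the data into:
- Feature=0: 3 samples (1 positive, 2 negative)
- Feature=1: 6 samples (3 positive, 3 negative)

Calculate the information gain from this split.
0.0183 bits

Information Gain = H(Y) - H(Y|Feature)

Before split:
P(positive) = 4/9 = 0.4444
H(Y) = 0.9911 bits

After split:
Feature=0: H = 0.9183 bits (weight = 3/9)
Feature=1: H = 1.0000 bits (weight = 6/9)
H(Y|Feature) = (3/9)×0.9183 + (6/9)×1.0000 = 0.9728 bits

Information Gain = 0.9911 - 0.9728 = 0.0183 bits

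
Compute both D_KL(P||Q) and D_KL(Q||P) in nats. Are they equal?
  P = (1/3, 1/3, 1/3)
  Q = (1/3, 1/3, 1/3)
D_KL(P||Q) = 0.0000, D_KL(Q||P) = 0.0000

KL divergence is not symmetric: D_KL(P||Q) ≠ D_KL(Q||P) in general.

D_KL(P||Q) = 0.0000 nats
D_KL(Q||P) = 0.0000 nats

In this case they happen to be equal (to 4 decimal places).

This asymmetry is why KL divergence is not a true distance metric.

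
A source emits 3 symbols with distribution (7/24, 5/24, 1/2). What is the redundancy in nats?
0.0659 nats

Redundancy measures how far a source is from maximum entropy:
R = H_max - H(X)

Maximum entropy for 3 symbols: H_max = log_e(3) = 1.0986 nats
Actual entropy: H(X) = 1.0327 nats
Redundancy: R = 1.0986 - 1.0327 = 0.0659 nats

This redundancy represents potential for compression: the source could be compressed by 0.0659 nats per symbol.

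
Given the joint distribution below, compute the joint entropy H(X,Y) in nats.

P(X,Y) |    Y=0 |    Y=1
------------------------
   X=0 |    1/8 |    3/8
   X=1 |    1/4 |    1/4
1.3209 nats

Joint entropy is H(X,Y) = -Σ_{x,y} p(x,y) log p(x,y).

Summing over all non-zero entries:
H(X,Y) = -[1/8·log_e(1/8) + 3/8·log_e(3/8) + 1/4·log_e(1/4) + 1/4·log_e(1/4)]
H(X,Y) = 1.3209 nats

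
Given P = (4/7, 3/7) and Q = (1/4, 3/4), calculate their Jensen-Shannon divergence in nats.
0.0545 nats

Jensen-Shannon divergence is:
JSD(P||Q) = 0.5 × D_KL(P||M) + 0.5 × D_KL(Q||M)
where M = 0.5 × (P + Q) is the mixture distribution.

M = 0.5 × (4/7, 3/7) + 0.5 × (1/4, 3/4) = (0.410714, 0.589286)

D_KL(P||M) = 0.0522 nats
D_KL(Q||M) = 0.0568 nats

JSD(P||Q) = 0.5 × 0.0522 + 0.5 × 0.0568 = 0.0545 nats

Unlike KL divergence, JSD is symmetric and bounded: 0 ≤ JSD ≤ log(2).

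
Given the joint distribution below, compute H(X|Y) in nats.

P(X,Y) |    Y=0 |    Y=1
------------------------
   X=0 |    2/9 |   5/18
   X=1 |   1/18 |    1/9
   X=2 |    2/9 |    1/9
0.9800 nats

Using the chain rule: H(X|Y) = H(X,Y) - H(Y)

First, compute H(X,Y) = 1.6731 nats

Marginal P(Y) = (1/2, 1/2)
H(Y) = 0.6931 nats

H(X|Y) = H(X,Y) - H(Y) = 1.6731 - 0.6931 = 0.9800 nats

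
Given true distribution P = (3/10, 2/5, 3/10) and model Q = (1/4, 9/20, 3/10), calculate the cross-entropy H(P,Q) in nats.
1.0965 nats

Cross-entropy: H(P,Q) = -Σ p(x) log q(x)

Alternatively: H(P,Q) = H(P) + D_KL(P||Q)
H(P) = 1.0889 nats
D_KL(P||Q) = 0.0076 nats

H(P,Q) = 1.0889 + 0.0076 = 1.0965 nats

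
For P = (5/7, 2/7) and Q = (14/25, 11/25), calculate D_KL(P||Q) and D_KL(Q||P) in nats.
D_KL(P||Q) = 0.0505, D_KL(Q||P) = 0.0537

KL divergence is not symmetric: D_KL(P||Q) ≠ D_KL(Q||P) in general.

D_KL(P||Q) = 0.0505 nats
D_KL(Q||P) = 0.0537 nats

No, they are not equal!

This asymmetry is why KL divergence is not a true distance metric.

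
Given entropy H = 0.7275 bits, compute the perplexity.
1.6558

Perplexity is 2^H (or exp(H) for natural log).

H = 0.7275 bits
Perplexity = 2^0.7275 = 1.6558

Interpretation: The model's uncertainty is equivalent to choosing uniformly among 1.7 options.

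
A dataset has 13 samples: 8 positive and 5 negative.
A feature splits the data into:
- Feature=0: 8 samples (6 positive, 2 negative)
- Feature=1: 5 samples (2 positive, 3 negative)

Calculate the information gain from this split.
0.0885 bits

Information Gain = H(Y) - H(Y|Feature)

Before split:
P(positive) = 8/13 = 0.6154
H(Y) = 0.9612 bits

After split:
Feature=0: H = 0.8113 bits (weight = 8/13)
Feature=1: H = 0.9710 bits (weight = 5/13)
H(Y|Feature) = (8/13)×0.8113 + (5/13)×0.9710 = 0.8727 bits

Information Gain = 0.9612 - 0.8727 = 0.0885 bits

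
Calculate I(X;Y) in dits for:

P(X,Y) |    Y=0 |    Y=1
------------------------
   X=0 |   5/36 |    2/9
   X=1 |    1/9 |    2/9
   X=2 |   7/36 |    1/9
0.0147 dits

Mutual information: I(X;Y) = H(X) + H(Y) - H(X,Y)

Marginals:
P(X) = (13/36, 1/3, 11/36), H(X) = 0.4761 dits
P(Y) = (4/9, 5/9), H(Y) = 0.2983 dits

Joint entropy: H(X,Y) = 0.7597 dits

I(X;Y) = 0.4761 + 0.2983 - 0.7597 = 0.0147 dits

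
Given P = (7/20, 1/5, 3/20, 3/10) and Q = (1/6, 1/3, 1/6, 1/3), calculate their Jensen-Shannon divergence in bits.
0.0371 bits

Jensen-Shannon divergence is:
JSD(P||Q) = 0.5 × D_KL(P||M) + 0.5 × D_KL(Q||M)
where M = 0.5 × (P + Q) is the mixture distribution.

M = 0.5 × (7/20, 1/5, 3/20, 3/10) + 0.5 × (1/6, 1/3, 1/6, 1/3) = (0.258333, 4/15, 0.158333, 0.316667)

D_KL(P||M) = 0.0352 bits
D_KL(Q||M) = 0.0389 bits

JSD(P||Q) = 0.5 × 0.0352 + 0.5 × 0.0389 = 0.0371 bits

Unlike KL divergence, JSD is symmetric and bounded: 0 ≤ JSD ≤ log(2).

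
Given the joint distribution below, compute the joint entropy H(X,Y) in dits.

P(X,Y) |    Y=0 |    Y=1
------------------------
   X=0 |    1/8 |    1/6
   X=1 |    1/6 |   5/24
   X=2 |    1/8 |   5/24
0.7690 dits

Joint entropy is H(X,Y) = -Σ_{x,y} p(x,y) log p(x,y).

Summing over all non-zero entries:
H(X,Y) = -[1/8·log_10(1/8) + 1/6·log_10(1/6) + 1/6·log_10(1/6) + 5/24·log_10(5/24) + 1/8·log_10(1/8) + 5/24·log_10(5/24)]
H(X,Y) = 0.7690 dits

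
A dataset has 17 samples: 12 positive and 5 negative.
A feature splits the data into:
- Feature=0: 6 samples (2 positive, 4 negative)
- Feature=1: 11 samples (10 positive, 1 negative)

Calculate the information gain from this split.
0.2655 bits

Information Gain = H(Y) - H(Y|Feature)

Before split:
P(positive) = 12/17 = 0.7059
H(Y) = 0.8740 bits

After split:
Feature=0: H = 0.9183 bits (weight = 6/17)
Feature=1: H = 0.4395 bits (weight = 11/17)
H(Y|Feature) = (6/17)×0.9183 + (11/17)×0.4395 = 0.6085 bits

Information Gain = 0.8740 - 0.6085 = 0.2655 bits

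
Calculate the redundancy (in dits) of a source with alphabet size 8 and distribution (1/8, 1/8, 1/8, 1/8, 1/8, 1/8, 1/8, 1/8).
0.0000 dits

Redundancy measures how far a source is from maximum entropy:
R = H_max - H(X)

Maximum entropy for 8 symbols: H_max = log_10(8) = 0.9031 dits
Actual entropy: H(X) = 0.9031 dits
Redundancy: R = 0.9031 - 0.9031 = 0.0000 dits

This redundancy represents potential for compression: the source could be compressed by 0.0000 dits per symbol.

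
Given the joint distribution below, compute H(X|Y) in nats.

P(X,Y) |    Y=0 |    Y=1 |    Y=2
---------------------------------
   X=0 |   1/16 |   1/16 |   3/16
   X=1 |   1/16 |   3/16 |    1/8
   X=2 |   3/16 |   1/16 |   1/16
0.9732 nats

Using the chain rule: H(X|Y) = H(X,Y) - H(Y)

First, compute H(X,Y) = 2.0680 nats

Marginal P(Y) = (5/16, 5/16, 3/8)
H(Y) = 1.0948 nats

H(X|Y) = H(X,Y) - H(Y) = 2.0680 - 1.0948 = 0.9732 nats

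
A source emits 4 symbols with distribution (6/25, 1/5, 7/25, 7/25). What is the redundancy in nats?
0.0090 nats

Redundancy measures how far a source is from maximum entropy:
R = H_max - H(X)

Maximum entropy for 4 symbols: H_max = log_e(4) = 1.3863 nats
Actual entropy: H(X) = 1.3773 nats
Redundancy: R = 1.3863 - 1.3773 = 0.0090 nats

This redundancy represents potential for compression: the source could be compressed by 0.0090 nats per symbol.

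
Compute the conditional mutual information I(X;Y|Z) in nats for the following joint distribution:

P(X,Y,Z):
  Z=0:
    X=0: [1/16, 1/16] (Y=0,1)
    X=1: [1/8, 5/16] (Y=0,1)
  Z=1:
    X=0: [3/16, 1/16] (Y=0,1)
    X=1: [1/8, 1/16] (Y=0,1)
0.0115 nats

Conditional mutual information: I(X;Y|Z) = H(X|Z) + H(Y|Z) - H(X,Y|Z)

H(Z) = 0.6853
H(X,Z) = 1.2820 → H(X|Z) = 0.5967
H(Y,Z) = 1.3051 → H(Y|Z) = 0.6198
H(X,Y,Z) = 1.8904 → H(X,Y|Z) = 1.2050

I(X;Y|Z) = 0.5967 + 0.6198 - 1.2050 = 0.0115 nats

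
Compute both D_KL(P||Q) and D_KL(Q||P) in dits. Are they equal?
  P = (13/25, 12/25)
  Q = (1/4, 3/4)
D_KL(P||Q) = 0.0724, D_KL(Q||P) = 0.0658

KL divergence is not symmetric: D_KL(P||Q) ≠ D_KL(Q||P) in general.

D_KL(P||Q) = 0.0724 dits
D_KL(Q||P) = 0.0658 dits

No, they are not equal!

This asymmetry is why KL divergence is not a true distance metric.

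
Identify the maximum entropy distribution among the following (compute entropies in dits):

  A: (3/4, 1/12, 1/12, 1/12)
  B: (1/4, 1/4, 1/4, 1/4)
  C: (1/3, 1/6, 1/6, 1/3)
B

For a discrete distribution over n outcomes, entropy is maximized by the uniform distribution.

Computing entropies:
H(A) = 0.3635 dits
H(B) = 0.6021 dits
H(C) = 0.5775 dits

The uniform distribution (where all probabilities equal 1/4) achieves the maximum entropy of log_10(4) = 0.6021 dits.

Distribution B has the highest entropy.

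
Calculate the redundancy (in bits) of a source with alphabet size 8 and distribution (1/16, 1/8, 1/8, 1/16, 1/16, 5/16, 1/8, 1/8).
0.2256 bits

Redundancy measures how far a source is from maximum entropy:
R = H_max - H(X)

Maximum entropy for 8 symbols: H_max = log_2(8) = 3.0000 bits
Actual entropy: H(X) = 2.7744 bits
Redundancy: R = 3.0000 - 2.7744 = 0.2256 bits

This redundancy represents potential for compression: the source could be compressed by 0.2256 bits per symbol.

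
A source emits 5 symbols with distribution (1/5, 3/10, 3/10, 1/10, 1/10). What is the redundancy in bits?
0.1510 bits

Redundancy measures how far a source is from maximum entropy:
R = H_max - H(X)

Maximum entropy for 5 symbols: H_max = log_2(5) = 2.3219 bits
Actual entropy: H(X) = 2.1710 bits
Redundancy: R = 2.3219 - 2.1710 = 0.1510 bits

This redundancy represents potential for compression: the source could be compressed by 0.1510 bits per symbol.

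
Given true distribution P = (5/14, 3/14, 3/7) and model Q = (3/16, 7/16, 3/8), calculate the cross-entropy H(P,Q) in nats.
1.1953 nats

Cross-entropy: H(P,Q) = -Σ p(x) log q(x)

Alternatively: H(P,Q) = H(P) + D_KL(P||Q)
H(P) = 1.0609 nats
D_KL(P||Q) = 0.1344 nats

H(P,Q) = 1.0609 + 0.1344 = 1.1953 nats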